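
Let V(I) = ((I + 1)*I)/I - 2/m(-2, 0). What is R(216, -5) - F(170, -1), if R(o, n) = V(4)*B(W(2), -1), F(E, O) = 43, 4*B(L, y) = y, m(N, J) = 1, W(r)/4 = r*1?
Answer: -175/4 ≈ -43.750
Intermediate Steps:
W(r) = 4*r (W(r) = 4*(r*1) = 4*r)
B(L, y) = y/4
V(I) = -1 + I (V(I) = ((I + 1)*I)/I - 2/1 = ((1 + I)*I)/I - 2*1 = (I*(1 + I))/I - 2 = (1 + I) - 2 = -1 + I)
R(o, n) = -¾ (R(o, n) = (-1 + 4)*((¼)*(-1)) = 3*(-¼) = -¾)
R(216, -5) - F(170, -1) = -¾ - 1*43 = -¾ - 43 = -175/4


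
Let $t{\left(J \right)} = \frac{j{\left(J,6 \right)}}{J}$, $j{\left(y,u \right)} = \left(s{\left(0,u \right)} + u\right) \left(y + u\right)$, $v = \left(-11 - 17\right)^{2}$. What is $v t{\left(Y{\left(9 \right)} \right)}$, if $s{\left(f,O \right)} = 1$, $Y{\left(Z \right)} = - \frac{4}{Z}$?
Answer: $-68600$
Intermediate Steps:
$v = 784$ ($v = \left(-28\right)^{2} = 784$)
$j{\left(y,u \right)} = \left(1 + u\right) \left(u + y\right)$ ($j{\left(y,u \right)} = \left(1 + u\right) \left(y + u\right) = \left(1 + u\right) \left(u + y\right)$)
$t{\left(J \right)} = \frac{42 + 7 J}{J}$ ($t{\left(J \right)} = \frac{6 + J + 6^{2} + 6 J}{J} = \frac{6 + J + 36 + 6 J}{J} = \frac{42 + 7 J}{J}$)
$v t{\left(Y{\left(9 \right)} \right)} = 784 \left(7 + \frac{42}{\left(-4\right) \frac{1}{9}}\right) = 784 \left(7 + \frac{42}{- \frac{4}{9}}\right) = 784 \left(7 + 42 \left(- \frac{9}{4}\right)\right) = 784 \left(7 - \frac{189}{2}\right) = 784 \left(- \frac{175}{2}\right) = -68600$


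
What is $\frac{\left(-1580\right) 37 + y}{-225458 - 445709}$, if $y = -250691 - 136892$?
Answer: $\frac{446043}{671167} \approx 0.66458$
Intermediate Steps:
$y = -387583$
$\frac{\left(-1580\right) 37 + y}{-225458 - 445709} = \frac{\left(-1580\right) 37 - 387583}{-225458 - 445709} = \frac{-58460 - 387583}{-671167} = \left(-446043\right) \left(- \frac{1}{671167}\right) = \frac{446043}{671167}$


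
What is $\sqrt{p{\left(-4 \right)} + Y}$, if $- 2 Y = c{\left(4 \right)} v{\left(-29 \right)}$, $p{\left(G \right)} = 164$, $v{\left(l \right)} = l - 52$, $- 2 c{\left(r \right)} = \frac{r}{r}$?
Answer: $\frac{5 \sqrt{23}}{2} \approx 11.99$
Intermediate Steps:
$c{\left(r \right)} = - \frac{1}{2}$ ($c{\left(r \right)} = - \frac{r \frac{1}{r}}{2} = \left(- \frac{1}{2}\right) 1 = - \frac{1}{2}$)
$v{\left(l \right)} = -52 + l$ ($v{\left(l \right)} = l - 52 = -52 + l$)
$Y = - \frac{81}{4}$ ($Y = - \frac{\left(- \frac{1}{2}\right) \left(-52 - 29\right)}{2} = - \frac{\left(- \frac{1}{2}\right) \left(-81\right)}{2} = \left(- \frac{1}{2}\right) \frac{81}{2} = - \frac{81}{4} \approx -20.25$)
$\sqrt{p{\left(-4 \right)} + Y} = \sqrt{164 - \frac{81}{4}} = \sqrt{\frac{575}{4}} = \frac{5 \sqrt{23}}{2}$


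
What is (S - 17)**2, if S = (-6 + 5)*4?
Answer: 441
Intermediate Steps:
S = -4 (S = -1*4 = -4)
(S - 17)**2 = (-4 - 17)**2 = (-21)**2 = 441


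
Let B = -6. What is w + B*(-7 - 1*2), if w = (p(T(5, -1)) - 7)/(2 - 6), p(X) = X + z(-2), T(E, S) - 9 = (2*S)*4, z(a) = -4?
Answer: 113/2 ≈ 56.500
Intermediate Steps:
T(E, S) = 9 + 8*S (T(E, S) = 9 + (2*S)*4 = 9 + 8*S)
p(X) = -4 + X (p(X) = X - 4 = -4 + X)
w = 5/2 (w = ((-4 + (9 + 8*(-1))) - 7)/(2 - 6) = ((-4 + (9 - 8)) - 7)/(-4) = ((-4 + 1) - 7)*(-¼) = (-3 - 7)*(-¼) = -10*(-¼) = 5/2 ≈ 2.5000)
w + B*(-7 - 1*2) = 5/2 - 6*(-7 - 1*2) = 5/2 - 6*(-7 - 2) = 5/2 - 6*(-9) = 5/2 + 54 = 113/2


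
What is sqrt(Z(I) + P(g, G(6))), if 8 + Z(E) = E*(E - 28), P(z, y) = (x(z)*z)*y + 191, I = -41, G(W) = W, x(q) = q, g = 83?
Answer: sqrt(44346) ≈ 210.58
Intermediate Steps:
P(z, y) = 191 + y*z**2 (P(z, y) = (z*z)*y + 191 = z**2*y + 191 = y*z**2 + 191 = 191 + y*z**2)
Z(E) = -8 + E*(-28 + E) (Z(E) = -8 + E*(E - 28) = -8 + E*(-28 + E))
sqrt(Z(I) + P(g, G(6))) = sqrt((-8 + (-41)**2 - 28*(-41)) + (191 + 6*83**2)) = sqrt((-8 + 1681 + 1148) + (191 + 6*6889)) = sqrt(2821 + (191 + 41334)) = sqrt(2821 + 41525) = sqrt(44346)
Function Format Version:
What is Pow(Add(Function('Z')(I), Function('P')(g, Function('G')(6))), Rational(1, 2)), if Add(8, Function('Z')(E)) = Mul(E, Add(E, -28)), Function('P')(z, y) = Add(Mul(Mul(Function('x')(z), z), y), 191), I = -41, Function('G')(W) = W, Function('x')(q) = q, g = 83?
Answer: Pow(44346, Rational(1, 2)) ≈ 210.58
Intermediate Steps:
Function('P')(z, y) = Add(191, Mul(y, Pow(z, 2))) (Function('P')(z, y) = Add(Mul(Mul(z, z), y), 191) = Add(Mul(Pow(z, 2), y), 191) = Add(Mul(y, Pow(z, 2)), 191) = Add(191, Mul(y, Pow(z, 2))))
Function('Z')(E) = Add(-8, Mul(E, Add(-28, E))) (Function('Z')(E) = Add(-8, Mul(E, Add(E, -28))) = Add(-8, Mul(E, Add(-28, E))))
Pow(Add(Function('Z')(I), Function('P')(g, Function('G')(6))), Rational(1, 2)) = Pow(Add(Add(-8, Pow(-41, 2), Mul(-28, -41)), Add(191, Mul(6, Pow(83, 2)))), Rational(1, 2)) = Pow(Add(Add(-8, 1681, 1148), Add(191, Mul(6, 6889))), Rational(1, 2)) = Pow(Add(2821, Add(191, 41334)), Rational(1, 2)) = Pow(Add(2821, 41525), Rational(1, 2)) = Pow(44346, Rational(1, 2))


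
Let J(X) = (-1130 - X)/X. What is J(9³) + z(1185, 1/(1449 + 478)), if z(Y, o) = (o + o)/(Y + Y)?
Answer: -1415005492/554889285 ≈ -2.5501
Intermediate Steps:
J(X) = (-1130 - X)/X
z(Y, o) = o/Y (z(Y, o) = (2*o)/((2*Y)) = (2*o)*(1/(2*Y)) = o/Y)
J(9³) + z(1185, 1/(1449 + 478)) = (-1130 - 1*9³)/(9³) + 1/((1449 + 478)*1185) = (-1130 - 1*729)/729 + (1/1185)/1927 = (-1130 - 729)/729 + (1/1927)*(1/1185) = (1/729)*(-1859) + 1/2283495 = -1859/729 + 1/2283495 = -1415005492/554889285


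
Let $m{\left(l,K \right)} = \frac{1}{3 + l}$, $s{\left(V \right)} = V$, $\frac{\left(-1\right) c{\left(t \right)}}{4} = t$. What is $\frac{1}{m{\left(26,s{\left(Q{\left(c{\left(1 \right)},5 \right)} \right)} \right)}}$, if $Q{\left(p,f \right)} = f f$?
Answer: $29$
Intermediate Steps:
$c{\left(t \right)} = - 4 t$
$Q{\left(p,f \right)} = f^{2}$
$\frac{1}{m{\left(26,s{\left(Q{\left(c{\left(1 \right)},5 \right)} \right)} \right)}} = \frac{1}{\frac{1}{3 + 26}} = \frac{1}{\frac{1}{29}} = 29$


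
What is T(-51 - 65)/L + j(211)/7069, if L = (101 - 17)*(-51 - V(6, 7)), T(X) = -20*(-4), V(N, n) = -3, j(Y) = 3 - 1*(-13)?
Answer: -31313/1781388 ≈ -0.017578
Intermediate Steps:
j(Y) = 16 (j(Y) = 3 + 13 = 16)
T(X) = 80
L = -4032 (L = (101 - 17)*(-51 - 1*(-3)) = 84*(-51 + 3) = 84*(-48) = -4032)
T(-51 - 65)/L + j(211)/7069 = 80/(-4032) + 16/7069 = 80*(-1/4032) + 16*(1/7069) = -5/252 + 16/7069 = -31313/1781388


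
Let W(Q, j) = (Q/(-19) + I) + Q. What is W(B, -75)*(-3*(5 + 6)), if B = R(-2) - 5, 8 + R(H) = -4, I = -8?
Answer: 15114/19 ≈ 795.47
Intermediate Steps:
R(H) = -12 (R(H) = -8 - 4 = -12)
B = -17 (B = -12 - 5 = -17)
W(Q, j) = -8 + 18*Q/19 (W(Q, j) = (Q/(-19) - 8) + Q = (Q*(-1/19) - 8) + Q = (-Q/19 - 8) + Q = (-8 - Q/19) + Q = -8 + 18*Q/19)
W(B, -75)*(-3*(5 + 6)) = (-8 + (18/19)*(-17))*(-3*(5 + 6)) = (-8 - 306/19)*(-3*11) = -458/19*(-33) = 15114/19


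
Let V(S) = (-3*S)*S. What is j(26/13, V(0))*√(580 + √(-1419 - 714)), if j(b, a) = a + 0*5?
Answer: 0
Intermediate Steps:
V(S) = -3*S²
j(b, a) = a (j(b, a) = a + 0 = a)
j(26/13, V(0))*√(580 + √(-1419 - 714)) = (-3*0²)*√(580 + √(-1419 - 714)) = (-3*0)*√(580 + √(-2133)) = 0*√(580 + 3*I*√237) = 0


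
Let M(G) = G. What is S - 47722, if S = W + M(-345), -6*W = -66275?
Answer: -222127/6 ≈ -37021.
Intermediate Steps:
W = 66275/6 (W = -⅙*(-66275) = 66275/6 ≈ 11046.)
S = 64205/6 (S = 66275/6 - 345 = 64205/6 ≈ 10701.)
S - 47722 = 64205/6 - 47722 = -222127/6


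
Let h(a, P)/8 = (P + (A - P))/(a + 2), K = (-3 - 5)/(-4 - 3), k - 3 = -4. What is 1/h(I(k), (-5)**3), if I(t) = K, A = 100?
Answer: 11/2800 ≈ 0.0039286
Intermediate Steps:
k = -1 (k = 3 - 4 = -1)
K = 8/7 (K = -8/(-7) = -8*(-1/7) = 8/7 ≈ 1.1429)
I(t) = 8/7
h(a, P) = 800/(2 + a) (h(a, P) = 8*((P + (100 - P))/(a + 2)) = 8*(100/(2 + a)) = 800/(2 + a))
1/h(I(k), (-5)**3) = 1/(800/(2 + 8/7)) = 1/(800/(22/7)) = 1/(800*(7/22)) = 1/(2800/11) = 11/2800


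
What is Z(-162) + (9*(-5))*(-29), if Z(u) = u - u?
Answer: 1305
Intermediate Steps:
Z(u) = 0
Z(-162) + (9*(-5))*(-29) = 0 + (9*(-5))*(-29) = 0 - 45*(-29) = 0 + 1305 = 1305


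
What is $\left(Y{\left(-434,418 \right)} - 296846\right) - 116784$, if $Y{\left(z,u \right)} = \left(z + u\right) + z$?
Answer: $-414080$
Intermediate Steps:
$Y{\left(z,u \right)} = u + 2 z$ ($Y{\left(z,u \right)} = \left(u + z\right) + z = u + 2 z$)
$\left(Y{\left(-434,418 \right)} - 296846\right) - 116784 = \left(\left(418 + 2 \left(-434\right)\right) - 296846\right) - 116784 = \left(\left(418 - 868\right) - 296846\right) - 116784 = \left(-450 - 296846\right) - 116784 = -297296 - 116784 = -414080$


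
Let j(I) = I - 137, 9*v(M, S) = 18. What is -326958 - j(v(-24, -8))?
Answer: -326823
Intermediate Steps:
v(M, S) = 2 (v(M, S) = (1/9)*18 = 2)
j(I) = -137 + I
-326958 - j(v(-24, -8)) = -326958 - (-137 + 2) = -326958 - 1*(-135) = -326958 + 135 = -326823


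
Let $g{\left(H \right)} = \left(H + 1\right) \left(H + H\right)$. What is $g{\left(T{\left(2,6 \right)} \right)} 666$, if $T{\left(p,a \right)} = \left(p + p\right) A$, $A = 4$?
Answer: $362304$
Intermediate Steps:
$T{\left(p,a \right)} = 8 p$ ($T{\left(p,a \right)} = \left(p + p\right) 4 = 2 p 4 = 8 p$)
$g{\left(H \right)} = 2 H \left(1 + H\right)$ ($g{\left(H \right)} = \left(1 + H\right) 2 H = 2 H \left(1 + H\right)$)
$g{\left(T{\left(2,6 \right)} \right)} 666 = 2 \cdot 8 \cdot 2 \left(1 + 8 \cdot 2\right) 666 = 2 \cdot 16 \left(1 + 16\right) 666 = 2 \cdot 16 \cdot 17 \cdot 666 = 544 \cdot 666 = 362304$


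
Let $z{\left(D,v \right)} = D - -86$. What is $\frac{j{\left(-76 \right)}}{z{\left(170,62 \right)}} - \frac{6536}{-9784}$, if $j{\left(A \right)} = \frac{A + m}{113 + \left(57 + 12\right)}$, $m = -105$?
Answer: $\frac{37844301}{56982016} \approx 0.66414$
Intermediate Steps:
$z{\left(D,v \right)} = 86 + D$ ($z{\left(D,v \right)} = D + 86 = 86 + D$)
$j{\left(A \right)} = - \frac{15}{26} + \frac{A}{182}$ ($j{\left(A \right)} = \frac{A - 105}{113 + \left(57 + 12\right)} = \frac{-105 + A}{113 + 69} = \frac{-105 + A}{182} = \left(-105 + A\right) \frac{1}{182} = - \frac{15}{26} + \frac{A}{182}$)
$\frac{j{\left(-76 \right)}}{z{\left(170,62 \right)}} - \frac{6536}{-9784} = \frac{- \frac{15}{26} + \frac{1}{182} \left(-76\right)}{86 + 170} - \frac{6536}{-9784} = \frac{- \frac{15}{26} - \frac{38}{91}}{256} - - \frac{817}{1223} = \left(- \frac{181}{182}\right) \frac{1}{256} + \frac{817}{1223} = - \frac{181}{46592} + \frac{817}{1223} = \frac{37844301}{56982016}$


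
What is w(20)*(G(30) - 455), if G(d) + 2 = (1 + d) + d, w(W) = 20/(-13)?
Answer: 7920/13 ≈ 609.23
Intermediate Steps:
w(W) = -20/13 (w(W) = 20*(-1/13) = -20/13)
G(d) = -1 + 2*d (G(d) = -2 + ((1 + d) + d) = -2 + (1 + 2*d) = -1 + 2*d)
w(20)*(G(30) - 455) = -20*((-1 + 2*30) - 455)/13 = -20*((-1 + 60) - 455)/13 = -20*(59 - 455)/13 = -20/13*(-396) = 7920/13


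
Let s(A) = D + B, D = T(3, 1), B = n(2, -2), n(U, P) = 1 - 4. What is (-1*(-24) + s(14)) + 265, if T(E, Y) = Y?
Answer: 287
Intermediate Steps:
n(U, P) = -3
B = -3
D = 1
s(A) = -2 (s(A) = 1 - 3 = -2)
(-1*(-24) + s(14)) + 265 = (-1*(-24) - 2) + 265 = (24 - 2) + 265 = 22 + 265 = 287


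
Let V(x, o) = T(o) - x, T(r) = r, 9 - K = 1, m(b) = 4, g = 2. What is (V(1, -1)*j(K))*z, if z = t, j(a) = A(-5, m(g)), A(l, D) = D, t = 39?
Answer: -312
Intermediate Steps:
K = 8 (K = 9 - 1*1 = 9 - 1 = 8)
j(a) = 4
V(x, o) = o - x
z = 39
(V(1, -1)*j(K))*z = ((-1 - 1*1)*4)*39 = ((-1 - 1)*4)*39 = -2*4*39 = -8*39 = -312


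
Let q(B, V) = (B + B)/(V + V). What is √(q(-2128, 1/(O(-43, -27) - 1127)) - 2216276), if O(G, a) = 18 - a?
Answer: 6*√2395 ≈ 293.63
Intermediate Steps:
q(B, V) = B/V (q(B, V) = (2*B)/((2*V)) = (2*B)*(1/(2*V)) = B/V)
√(q(-2128, 1/(O(-43, -27) - 1127)) - 2216276) = √(-(-2359952 + 57456) - 2216276) = √(-2128/(1/((18 + 27) - 1127)) - 2216276) = √(-2128/(1/(45 - 1127)) - 2216276) = √(-2128/(1/(-1082)) - 2216276) = √(-2128/(-1/1082) - 2216276) = √(-2128*(-1082) - 2216276) = √(2302496 - 2216276) = √86220 = 6*√2395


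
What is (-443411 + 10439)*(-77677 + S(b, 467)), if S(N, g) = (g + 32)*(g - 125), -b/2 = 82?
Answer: -40258169532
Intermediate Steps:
b = -164 (b = -2*82 = -164)
S(N, g) = (-125 + g)*(32 + g) (S(N, g) = (32 + g)*(-125 + g) = (-125 + g)*(32 + g))
(-443411 + 10439)*(-77677 + S(b, 467)) = (-443411 + 10439)*(-77677 + (-4000 + 467² - 93*467)) = -432972*(-77677 + (-4000 + 218089 - 43431)) = -432972*(-77677 + 170658) = -432972*92981 = -40258169532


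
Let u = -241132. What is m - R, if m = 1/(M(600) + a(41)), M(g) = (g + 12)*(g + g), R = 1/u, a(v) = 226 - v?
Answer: 975717/177131950220 ≈ 5.5084e-6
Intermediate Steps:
R = -1/241132 (R = 1/(-241132) = -1/241132 ≈ -4.1471e-6)
M(g) = 2*g*(12 + g) (M(g) = (12 + g)*(2*g) = 2*g*(12 + g))
m = 1/734585 (m = 1/(2*600*(12 + 600) + (226 - 1*41)) = 1/(2*600*612 + (226 - 41)) = 1/(734400 + 185) = 1/734585 ≈ 1.3613e-6)
m - R = 1/734585 - 1*(-1/241132) = 1/734585 + 1/241132 = 975717/177131950220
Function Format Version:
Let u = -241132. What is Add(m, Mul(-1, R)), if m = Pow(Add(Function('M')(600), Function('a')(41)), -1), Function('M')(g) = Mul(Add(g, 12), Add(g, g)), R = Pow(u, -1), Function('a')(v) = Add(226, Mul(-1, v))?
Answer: Rational(975717, 177131950220) ≈ 5.5084e-6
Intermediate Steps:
R = Rational(-1, 241132) (R = Pow(-241132, -1) = Rational(-1, 241132) ≈ -4.1471e-6)
Function('M')(g) = Mul(2, g, Add(12, g)) (Function('M')(g) = Mul(Add(12, g), Mul(2, g)) = Mul(2, g, Add(12, g)))
m = Rational(1, 734585) (m = Pow(Add(Mul(2, 600, Add(12, 600)), Add(226, Mul(-1, 41))), -1) = Pow(Add(Mul(2, 600, 612), Add(226, -41)), -1) = Pow(Add(734400, 185), -1) = Pow(734585, -1) = Rational(1, 734585) ≈ 1.3613e-6)
Add(m, Mul(-1, R)) = Add(Rational(1, 734585), Mul(-1, Rational(-1, 241132))) = Add(Rational(1, 734585), Rational(1, 241132)) = Rational(975717, 177131950220)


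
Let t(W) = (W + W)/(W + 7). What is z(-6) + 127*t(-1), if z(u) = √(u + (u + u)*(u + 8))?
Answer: -127/3 + I*√30 ≈ -42.333 + 5.4772*I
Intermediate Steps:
t(W) = 2*W/(7 + W) (t(W) = (2*W)/(7 + W) = 2*W/(7 + W))
z(u) = √(u + 2*u*(8 + u)) (z(u) = √(u + (2*u)*(8 + u)) = √(u + 2*u*(8 + u)))
z(-6) + 127*t(-1) = √(-6*(17 + 2*(-6))) + 127*(2*(-1)/(7 - 1)) = √(-6*(17 - 12)) + 127*(2*(-1)/6) = √(-6*5) + 127*(2*(-1)*(⅙)) = √(-30) + 127*(-⅓) = I*√30 - 127/3 = -127/3 + I*√30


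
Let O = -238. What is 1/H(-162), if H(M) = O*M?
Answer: 1/38556 ≈ 2.5936e-5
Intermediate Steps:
H(M) = -238*M
1/H(-162) = 1/(-238*(-162)) = 1/38556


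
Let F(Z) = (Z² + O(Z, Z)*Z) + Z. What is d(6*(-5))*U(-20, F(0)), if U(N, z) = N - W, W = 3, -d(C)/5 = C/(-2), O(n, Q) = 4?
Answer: 1725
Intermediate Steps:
F(Z) = Z² + 5*Z (F(Z) = (Z² + 4*Z) + Z = Z² + 5*Z)
d(C) = 5*C/2 (d(C) = -5*C/(-2) = -5*C*(-1)/2 = -(-5)*C/2 = 5*C/2)
U(N, z) = -3 + N (U(N, z) = N - 1*3 = N - 3 = -3 + N)
d(6*(-5))*U(-20, F(0)) = (5*(6*(-5))/2)*(-3 - 20) = ((5/2)*(-30))*(-23) = -75*(-23) = 1725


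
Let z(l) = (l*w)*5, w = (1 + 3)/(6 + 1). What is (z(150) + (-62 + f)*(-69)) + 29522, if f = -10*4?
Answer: 258920/7 ≈ 36989.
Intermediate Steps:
w = 4/7 ≈ 0.57143
f = -40
z(l) = 20*l/7 (z(l) = (l*(4/7))*5 = (4*l/7)*5 = 20*l/7)
(z(150) + (-62 + f)*(-69)) + 29522 = ((20/7)*150 + (-62 - 40)*(-69)) + 29522 = (3000/7 - 102*(-69)) + 29522 = (3000/7 + 7038) + 29522 = 52266/7 + 29522 = 258920/7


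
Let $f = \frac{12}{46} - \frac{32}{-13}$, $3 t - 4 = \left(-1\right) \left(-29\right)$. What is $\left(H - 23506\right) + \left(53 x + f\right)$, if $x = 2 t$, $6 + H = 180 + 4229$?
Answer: $- \frac{5362349}{299} \approx -17934.0$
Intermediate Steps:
$t = 11$ ($t = \frac{4}{3} + \frac{\left(-1\right) \left(-29\right)}{3} = \frac{4}{3} + \frac{1}{3} \cdot 29 = \frac{4}{3} + \frac{29}{3} = 11$)
$H = 4403$ ($H = -6 + \left(180 + 4229\right) = -6 + 4409 = 4403$)
$f = \frac{814}{299}$ ($f = 12 \cdot \frac{1}{46} - - \frac{32}{13} = \frac{6}{23} + \frac{32}{13} = \frac{814}{299} \approx 2.7224$)
$x = 22$ ($x = 2 \cdot 11 = 22$)
$\left(H - 23506\right) + \left(53 x + f\right) = \left(4403 - 23506\right) + \left(53 \cdot 22 + \frac{814}{299}\right) = -19103 + \left(1166 + \frac{814}{299}\right) = -19103 + \frac{349448}{299} = - \frac{5362349}{299}$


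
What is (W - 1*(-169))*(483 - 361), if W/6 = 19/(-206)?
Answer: 2116700/103 ≈ 20551.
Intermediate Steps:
W = -57/103 (W = 6*(19/(-206)) = 6*(19*(-1/206)) = 6*(-19/206) = -57/103 ≈ -0.55340)
(W - 1*(-169))*(483 - 361) = (-57/103 - 1*(-169))*(483 - 361) = (-57/103 + 169)*122 = (17350/103)*122 = 2116700/103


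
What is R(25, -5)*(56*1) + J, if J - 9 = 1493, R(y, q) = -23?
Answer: 214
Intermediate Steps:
J = 1502 (J = 9 + 1493 = 1502)
R(25, -5)*(56*1) + J = -1288 + 1502 = 214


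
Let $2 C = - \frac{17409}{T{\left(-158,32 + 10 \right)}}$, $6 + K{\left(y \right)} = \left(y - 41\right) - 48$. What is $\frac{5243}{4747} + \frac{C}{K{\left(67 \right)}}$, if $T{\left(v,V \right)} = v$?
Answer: $- \frac{5178637}{6000208} \approx -0.86308$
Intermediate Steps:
$K{\left(y \right)} = -95 + y$ ($K{\left(y \right)} = -6 + \left(\left(y - 41\right) - 48\right) = -6 + \left(\left(-41 + y\right) - 48\right) = -6 + \left(-89 + y\right) = -95 + y$)
$C = \frac{17409}{316}$ ($C = \frac{\left(-17409\right) \frac{1}{-158}}{2} = \frac{\left(-17409\right) \left(- \frac{1}{158}\right)}{2} = \frac{1}{2} \cdot \frac{17409}{158} = \frac{17409}{316} \approx 55.092$)
$\frac{5243}{4747} + \frac{C}{K{\left(67 \right)}} = \frac{5243}{4747} + \frac{17409}{316 \left(-95 + 67\right)} = 5243 \cdot \frac{1}{4747} + \frac{17409}{316 \left(-28\right)} = \frac{5243}{4747} + \frac{17409}{316} \left(- \frac{1}{28}\right) = \frac{5243}{4747} - \frac{2487}{1264} = - \frac{5178637}{6000208}$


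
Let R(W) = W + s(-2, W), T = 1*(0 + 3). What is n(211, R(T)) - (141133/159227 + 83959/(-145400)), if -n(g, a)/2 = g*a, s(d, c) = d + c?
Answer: -39087062788907/23151605800 ≈ -1688.3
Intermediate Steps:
s(d, c) = c + d
T = 3 (T = 1*3 = 3)
R(W) = -2 + 2*W (R(W) = W + (W - 2) = W + (-2 + W) = -2 + 2*W)
n(g, a) = -2*a*g (n(g, a) = -2*g*a = -2*a*g)
n(211, R(T)) - (141133/159227 + 83959/(-145400)) = -2*(-2 + 2*3)*211 - (141133/159227 + 83959/(-145400)) = -2*(-2 + 6)*211 - (141133*(1/159227) + 83959*(-1/145400)) = -2*4*211 - (141133/159227 - 83959/145400) = -1688 - 1*7152198507/23151605800 = -1688 - 7152198507/23151605800 = -39087062788907/23151605800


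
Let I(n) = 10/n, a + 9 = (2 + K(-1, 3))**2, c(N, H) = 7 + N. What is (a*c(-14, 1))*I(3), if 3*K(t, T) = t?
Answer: 3920/27 ≈ 145.19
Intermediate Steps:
K(t, T) = t/3
a = -56/9 (a = -9 + (2 + (1/3)*(-1))**2 = -9 + (2 - 1/3)**2 = -9 + (5/3)**2 = -9 + 25/9 = -56/9 ≈ -6.2222)
(a*c(-14, 1))*I(3) = (-56*(7 - 14)/9)*(10/3) = (-56/9*(-7))*(10*(1/3)) = (392/9)*(10/3) = 3920/27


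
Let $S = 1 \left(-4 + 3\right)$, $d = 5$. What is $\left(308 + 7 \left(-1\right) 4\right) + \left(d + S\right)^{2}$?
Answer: $296$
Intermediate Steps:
$S = -1$ ($S = 1 \left(-1\right) = -1$)
$\left(308 + 7 \left(-1\right) 4\right) + \left(d + S\right)^{2} = \left(308 + 7 \left(-1\right) 4\right) + \left(5 - 1\right)^{2} = \left(308 - 28\right) + 4^{2} = \left(308 - 28\right) + 16 = 280 + 16 = 296$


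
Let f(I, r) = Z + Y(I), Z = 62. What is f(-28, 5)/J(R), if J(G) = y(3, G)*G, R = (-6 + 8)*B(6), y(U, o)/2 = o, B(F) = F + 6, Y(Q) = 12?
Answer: 37/576 ≈ 0.064236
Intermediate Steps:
B(F) = 6 + F
f(I, r) = 74 (f(I, r) = 62 + 12 = 74)
y(U, o) = 2*o
R = 24 (R = (-6 + 8)*(6 + 6) = 2*12 = 24)
J(G) = 2*G**2 (J(G) = (2*G)*G = 2*G**2)
f(-28, 5)/J(R) = 74/((2*24**2)) = 74/((2*576)) = 74/1152 = 74*(1/1152) = 37/576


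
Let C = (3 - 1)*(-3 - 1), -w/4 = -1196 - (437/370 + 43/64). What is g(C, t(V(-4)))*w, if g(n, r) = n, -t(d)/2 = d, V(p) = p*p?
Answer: -14182579/370 ≈ -38331.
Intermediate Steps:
V(p) = p²
t(d) = -2*d
w = 14182579/2960 (w = -4*(-1196 - (437/370 + 43/64)) = -4*(-1196 - 1*21939/11840) = -4*(-1196 - 21939/11840) = -4*(-14182579/11840) = 14182579/2960 ≈ 4791.4)
C = -8 (C = 2*(-4) = -8)
g(C, t(V(-4)))*w = -8*14182579/2960 = -14182579/370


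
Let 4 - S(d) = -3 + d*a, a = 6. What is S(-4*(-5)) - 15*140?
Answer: -2213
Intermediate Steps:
S(d) = 7 - 6*d (S(d) = 4 - (-3 + d*6) = 4 - (-3 + 6*d) = 4 + (3 - 6*d) = 7 - 6*d)
S(-4*(-5)) - 15*140 = (7 - (-24)*(-5)) - 15*140 = (7 - 6*20) - 2100 = (7 - 120) - 2100 = -113 - 2100 = -2213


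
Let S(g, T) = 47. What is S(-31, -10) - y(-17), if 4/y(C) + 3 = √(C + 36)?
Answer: 229/5 - 2*√19/5 ≈ 44.056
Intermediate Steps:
y(C) = 4/(-3 + √(36 + C)) (y(C) = 4/(-3 + √(C + 36)) = 4/(-3 + √(36 + C)))
S(-31, -10) - y(-17) = 47 - 4/(-3 + √(36 - 17)) = 47 - 4/(-3 + √19)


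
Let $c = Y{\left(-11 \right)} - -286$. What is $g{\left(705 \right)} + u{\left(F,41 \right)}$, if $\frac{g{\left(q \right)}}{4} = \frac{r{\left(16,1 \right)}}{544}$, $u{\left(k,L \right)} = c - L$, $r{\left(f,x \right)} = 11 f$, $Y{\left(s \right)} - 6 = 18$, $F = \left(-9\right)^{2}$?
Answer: $\frac{4595}{17} \approx 270.29$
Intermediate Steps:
$F = 81$
$Y{\left(s \right)} = 24$ ($Y{\left(s \right)} = 6 + 18 = 24$)
$c = 310$ ($c = 24 - -286 = 24 + 286 = 310$)
$u{\left(k,L \right)} = 310 - L$
$g{\left(q \right)} = \frac{22}{17}$ ($g{\left(q \right)} = 4 \frac{11 \cdot 16}{544} = 4 \cdot 176 \cdot \frac{1}{544} = 4 \cdot \frac{11}{34} = \frac{22}{17}$)
$g{\left(705 \right)} + u{\left(F,41 \right)} = \frac{22}{17} + \left(310 - 41\right) = \frac{22}{17} + 269 = \frac{4595}{17}$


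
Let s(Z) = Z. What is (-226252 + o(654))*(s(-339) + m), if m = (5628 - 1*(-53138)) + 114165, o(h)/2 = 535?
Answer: -38864611744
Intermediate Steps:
o(h) = 1070 (o(h) = 2*535 = 1070)
m = 172931 (m = (5628 + 53138) + 114165 = 58766 + 114165 = 172931)
(-226252 + o(654))*(s(-339) + m) = (-226252 + 1070)*(-339 + 172931) = -225182*172592 = -38864611744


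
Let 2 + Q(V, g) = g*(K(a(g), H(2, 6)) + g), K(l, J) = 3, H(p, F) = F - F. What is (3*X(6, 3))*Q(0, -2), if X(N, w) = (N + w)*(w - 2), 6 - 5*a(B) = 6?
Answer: -108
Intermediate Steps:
H(p, F) = 0
a(B) = 0 (a(B) = 6/5 - ⅕*6 = 6/5 - 6/5 = 0)
X(N, w) = (-2 + w)*(N + w) (X(N, w) = (N + w)*(-2 + w) = (-2 + w)*(N + w))
Q(V, g) = -2 + g*(3 + g)
(3*X(6, 3))*Q(0, -2) = (3*(3² - 2*6 - 2*3 + 6*3))*(-2 + (-2)² + 3*(-2)) = (3*(9 - 12 - 6 + 18))*(-2 + 4 - 6) = (3*9)*(-4) = 27*(-4) = -108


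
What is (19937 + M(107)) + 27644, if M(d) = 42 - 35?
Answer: 47588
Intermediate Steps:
M(d) = 7
(19937 + M(107)) + 27644 = (19937 + 7) + 27644 = 19944 + 27644 = 47588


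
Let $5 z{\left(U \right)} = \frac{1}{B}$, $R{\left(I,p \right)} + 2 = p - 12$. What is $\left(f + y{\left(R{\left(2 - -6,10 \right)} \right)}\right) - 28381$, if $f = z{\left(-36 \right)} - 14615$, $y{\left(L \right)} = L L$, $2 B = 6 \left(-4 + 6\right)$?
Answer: $- \frac{1289399}{30} \approx -42980.0$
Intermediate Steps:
$B = 6$ ($B = \frac{6 \left(-4 + 6\right)}{2} = \frac{6 \cdot 2}{2} = \frac{1}{2} \cdot 12 = 6$)
$R{\left(I,p \right)} = -14 + p$ ($R{\left(I,p \right)} = -2 + \left(p - 12\right) = -2 + \left(-12 + p\right) = -14 + p$)
$z{\left(U \right)} = \frac{1}{30}$ ($z{\left(U \right)} = \frac{1}{5 \cdot 6} = \frac{1}{5} \cdot \frac{1}{6} = \frac{1}{30}$)
$y{\left(L \right)} = L^{2}$
$f = - \frac{438449}{30}$ ($f = \frac{1}{30} - 14615 = - \frac{438449}{30} \approx -14615.0$)
$\left(f + y{\left(R{\left(2 - -6,10 \right)} \right)}\right) - 28381 = \left(- \frac{438449}{30} + \left(-14 + 10\right)^{2}\right) - 28381 = \left(- \frac{438449}{30} + \left(-4\right)^{2}\right) - 28381 = \left(- \frac{438449}{30} + 16\right) - 28381 = - \frac{437969}{30} - 28381 = - \frac{1289399}{30}$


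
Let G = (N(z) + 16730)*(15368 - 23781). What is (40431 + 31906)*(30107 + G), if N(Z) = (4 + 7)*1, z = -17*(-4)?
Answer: -10185912291062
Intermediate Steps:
z = 68
N(Z) = 11 (N(Z) = 11*1 = 11)
G = -140842033 (G = (11 + 16730)*(15368 - 23781) = 16741*(-8413) = -140842033)
(40431 + 31906)*(30107 + G) = (40431 + 31906)*(30107 - 140842033) = 72337*(-140811926) = -10185912291062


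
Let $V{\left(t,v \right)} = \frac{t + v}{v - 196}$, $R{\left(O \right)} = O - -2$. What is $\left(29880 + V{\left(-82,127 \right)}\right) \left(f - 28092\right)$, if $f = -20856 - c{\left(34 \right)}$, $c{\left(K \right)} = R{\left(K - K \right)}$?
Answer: $- \frac{33639663750}{23} \approx -1.4626 \cdot 10^{9}$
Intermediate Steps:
$R{\left(O \right)} = 2 + O$ ($R{\left(O \right)} = O + 2 = 2 + O$)
$V{\left(t,v \right)} = \frac{t + v}{-196 + v}$
$c{\left(K \right)} = 2$ ($c{\left(K \right)} = 2 + \left(K - K\right) = 2 + 0 = 2$)
$f = -20858$ ($f = -20856 - 2 = -20858$)
$\left(29880 + V{\left(-82,127 \right)}\right) \left(f - 28092\right) = \left(29880 + \frac{-82 + 127}{-196 + 127}\right) \left(-20858 - 28092\right) = \left(29880 + \frac{1}{-69} \cdot 45\right) \left(-48950\right) = \left(29880 - \frac{15}{23}\right) \left(-48950\right) = \frac{687225}{23} \left(-48950\right) = - \frac{33639663750}{23}$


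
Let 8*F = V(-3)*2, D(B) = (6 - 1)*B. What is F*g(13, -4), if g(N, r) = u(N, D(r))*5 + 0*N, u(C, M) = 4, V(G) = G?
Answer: -15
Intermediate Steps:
D(B) = 5*B
F = -3/4 (F = (-3*2)/8 = (1/8)*(-6) = -3/4 ≈ -0.75000)
g(N, r) = 20 (g(N, r) = 4*5 + 0*N = 20 + 0 = 20)
F*g(13, -4) = -3/4*20 = -15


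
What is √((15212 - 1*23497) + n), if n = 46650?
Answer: √38365 ≈ 195.87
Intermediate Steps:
√((15212 - 1*23497) + n) = √((15212 - 1*23497) + 46650) = √((15212 - 23497) + 46650) = √(-8285 + 46650) = √38365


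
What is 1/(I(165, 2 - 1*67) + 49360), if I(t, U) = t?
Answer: 1/49525 ≈ 2.0192e-5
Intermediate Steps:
1/(I(165, 2 - 1*67) + 49360) = 1/(165 + 49360) = 1/49525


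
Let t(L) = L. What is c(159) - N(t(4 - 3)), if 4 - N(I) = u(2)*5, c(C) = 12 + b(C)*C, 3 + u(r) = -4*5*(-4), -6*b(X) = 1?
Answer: 733/2 ≈ 366.50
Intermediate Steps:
b(X) = -⅙ (b(X) = -⅙*1 = -⅙)
u(r) = 77 (u(r) = -3 - 4*5*(-4) = -3 - 20*(-4) = -3 + 80 = 77)
c(C) = 12 - C/6
N(I) = -381 (N(I) = 4 - 77*5 = 4 - 1*385 = 4 - 385 = -381)
c(159) - N(t(4 - 3)) = (12 - ⅙*159) - 1*(-381) = (12 - 53/2) + 381 = -29/2 + 381 = 733/2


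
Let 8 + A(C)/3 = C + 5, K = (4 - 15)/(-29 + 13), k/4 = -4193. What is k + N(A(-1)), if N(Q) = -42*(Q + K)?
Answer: -130375/8 ≈ -16297.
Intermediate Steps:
k = -16772 (k = 4*(-4193) = -16772)
K = 11/16 (K = -11/(-16) = -11*(-1/16) = 11/16 ≈ 0.68750)
A(C) = -9 + 3*C (A(C) = -24 + 3*(C + 5) = -24 + 3*(5 + C) = -24 + (15 + 3*C) = -9 + 3*C)
N(Q) = -231/8 - 42*Q (N(Q) = -42*(Q + 11/16) = -42*(11/16 + Q) = -231/8 - 42*Q)
k + N(A(-1)) = -16772 + (-231/8 - 42*(-9 + 3*(-1))) = -16772 + (-231/8 - 42*(-9 - 3)) = -16772 + (-231/8 - 42*(-12)) = -16772 + (-231/8 + 504) = -16772 + 3801/8 = -130375/8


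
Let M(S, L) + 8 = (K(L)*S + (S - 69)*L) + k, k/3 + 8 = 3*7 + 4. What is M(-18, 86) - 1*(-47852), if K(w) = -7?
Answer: 40539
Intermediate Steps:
k = 51 (k = -24 + 3*(3*7 + 4) = -24 + 3*(21 + 4) = -24 + 3*25 = -24 + 75 = 51)
M(S, L) = 43 - 7*S + L*(-69 + S) (M(S, L) = -8 + ((-7*S + (S - 69)*L) + 51) = -8 + ((-7*S + (-69 + S)*L) + 51) = -8 + ((-7*S + L*(-69 + S)) + 51) = -8 + (51 - 7*S + L*(-69 + S)) = 43 - 7*S + L*(-69 + S))
M(-18, 86) - 1*(-47852) = (43 - 69*86 - 7*(-18) + 86*(-18)) - 1*(-47852) = (43 - 5934 + 126 - 1548) + 47852 = -7313 + 47852 = 40539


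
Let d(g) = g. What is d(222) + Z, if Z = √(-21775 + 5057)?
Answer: 222 + I*√16718 ≈ 222.0 + 129.3*I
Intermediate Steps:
Z = I*√16718 (Z = √(-16718) = I*√16718 ≈ 129.3*I)
d(222) + Z = 222 + I*√16718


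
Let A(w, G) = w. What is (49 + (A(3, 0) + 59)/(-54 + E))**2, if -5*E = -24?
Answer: 34480384/15129 ≈ 2279.1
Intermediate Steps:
E = 24/5 (E = -1/5*(-24) = 24/5 ≈ 4.8000)
(49 + (A(3, 0) + 59)/(-54 + E))**2 = (49 + (3 + 59)/(-54 + 24/5))**2 = (49 + 62/(-246/5))**2 = (49 + 62*(-5/246))**2 = (49 - 155/123)**2 = (5872/123)**2 = 34480384/15129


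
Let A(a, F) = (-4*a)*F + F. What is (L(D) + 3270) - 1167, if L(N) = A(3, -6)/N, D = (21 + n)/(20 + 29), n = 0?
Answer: 2257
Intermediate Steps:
A(a, F) = F - 4*F*a (A(a, F) = -4*F*a + F = F - 4*F*a)
D = 3/7 (D = (21 + 0)/(20 + 29) = 21/49 = 21*(1/49) = 3/7 ≈ 0.42857)
L(N) = 66/N (L(N) = (-6*(1 - 4*3))/N = (-6*(1 - 12))/N = (-6*(-11))/N = 66/N)
(L(D) + 3270) - 1167 = (66/(3/7) + 3270) - 1167 = (66*(7/3) + 3270) - 1167 = (154 + 3270) - 1167 = 3424 - 1167 = 2257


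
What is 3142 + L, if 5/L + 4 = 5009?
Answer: 3145143/1001 ≈ 3142.0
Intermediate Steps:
L = 1/1001 (L = 5/(-4 + 5009) = 5/5005 = 5*(1/5005) = 1/1001 ≈ 0.00099900)
3142 + L = 3142 + 1/1001 = 3145143/1001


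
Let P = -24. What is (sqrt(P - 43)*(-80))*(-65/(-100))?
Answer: -52*I*sqrt(67) ≈ -425.64*I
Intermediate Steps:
(sqrt(P - 43)*(-80))*(-65/(-100)) = (sqrt(-24 - 43)*(-80))*(-65/(-100)) = (sqrt(-67)*(-80))*(-65*(-1/100)) = ((I*sqrt(67))*(-80))*(13/20) = -80*I*sqrt(67)*(13/20) = -52*I*sqrt(67)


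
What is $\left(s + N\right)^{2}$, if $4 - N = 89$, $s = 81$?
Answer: $16$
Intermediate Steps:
$N = -85$ ($N = 4 - 89 = -85$)
$\left(s + N\right)^{2} = \left(81 - 85\right)^{2} = \left(-4\right)^{2} = 16$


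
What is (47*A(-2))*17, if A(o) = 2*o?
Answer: -3196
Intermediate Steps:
(47*A(-2))*17 = (47*(2*(-2)))*17 = (47*(-4))*17 = -188*17 = -3196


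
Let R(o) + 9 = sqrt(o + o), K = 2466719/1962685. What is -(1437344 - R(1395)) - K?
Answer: -2821073639524/1962685 + 3*sqrt(310) ≈ -1.4373e+6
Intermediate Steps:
K = 2466719/1962685 (K = 2466719*(1/1962685) = 2466719/1962685 ≈ 1.2568)
R(o) = -9 + sqrt(2)*sqrt(o) (R(o) = -9 + sqrt(o + o) = -9 + sqrt(2*o) = -9 + sqrt(2)*sqrt(o))
-(1437344 - R(1395)) - K = -(1437344 - (-9 + sqrt(2)*sqrt(1395))) - 1*2466719/1962685 = -(1437344 - (-9 + sqrt(2)*(3*sqrt(155)))) - 2466719/1962685 = -(1437344 - (-9 + 3*sqrt(310))) - 2466719/1962685 = -(1437344 + (9 - 3*sqrt(310))) - 2466719/1962685 = -(1437353 - 3*sqrt(310)) - 2466719/1962685 = (-1437353 + 3*sqrt(310)) - 2466719/1962685 = -2821073639524/1962685 + 3*sqrt(310)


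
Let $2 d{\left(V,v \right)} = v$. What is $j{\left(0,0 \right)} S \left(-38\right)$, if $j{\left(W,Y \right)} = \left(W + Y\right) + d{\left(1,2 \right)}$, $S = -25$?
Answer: $950$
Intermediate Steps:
$d{\left(V,v \right)} = \frac{v}{2}$
$j{\left(W,Y \right)} = 1 + W + Y$ ($j{\left(W,Y \right)} = \left(W + Y\right) + \frac{1}{2} \cdot 2 = \left(W + Y\right) + 1 = 1 + W + Y$)
$j{\left(0,0 \right)} S \left(-38\right) = \left(1 + 0 + 0\right) \left(-25\right) \left(-38\right) = 1 \left(-25\right) \left(-38\right) = \left(-25\right) \left(-38\right) = 950$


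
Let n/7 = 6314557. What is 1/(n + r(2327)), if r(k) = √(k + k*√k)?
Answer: 1/(44201899 + √(2327 + 2327*√2327)) ≈ 2.2623e-8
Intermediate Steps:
n = 44201899 (n = 7*6314557 = 44201899)
r(k) = √(k + k^(3/2))
1/(n + r(2327)) = 1/(44201899 + √(2327 + 2327^(3/2))) = 1/(44201899 + √(2327 + 2327*√2327))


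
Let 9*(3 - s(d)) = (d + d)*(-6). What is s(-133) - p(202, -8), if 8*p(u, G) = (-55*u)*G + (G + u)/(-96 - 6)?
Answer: -1534637/136 ≈ -11284.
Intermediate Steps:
s(d) = 3 + 4*d/3 (s(d) = 3 - (d + d)*(-6)/9 = 3 - 2*d*(-6)/9 = 3 - (-4)*d/3 = 3 + 4*d/3)
p(u, G) = -G/816 - u/816 - 55*G*u/8 (p(u, G) = ((-55*u)*G + (G + u)/(-96 - 6))/8 = (-55*G*u + (G + u)/(-102))/8 = (-55*G*u + (G + u)*(-1/102))/8 = (-55*G*u + (-G/102 - u/102))/8 = (-G/102 - u/102 - 55*G*u)/8 = -G/816 - u/816 - 55*G*u/8)
s(-133) - p(202, -8) = (3 + (4/3)*(-133)) - (-1/816*(-8) - 1/816*202 - 55/8*(-8)*202) = (3 - 532/3) - (1/102 - 101/408 + 11110) = -523/3 - 1*4532783/408 = -523/3 - 4532783/408 = -1534637/136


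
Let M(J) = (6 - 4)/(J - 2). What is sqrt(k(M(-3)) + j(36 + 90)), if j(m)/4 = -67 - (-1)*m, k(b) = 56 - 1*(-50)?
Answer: 3*sqrt(38) ≈ 18.493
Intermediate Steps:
M(J) = 2/(-2 + J)
k(b) = 106 (k(b) = 56 + 50 = 106)
j(m) = -268 + 4*m (j(m) = 4*(-67 - (-1)*m) = 4*(-67 + m) = -268 + 4*m)
sqrt(k(M(-3)) + j(36 + 90)) = sqrt(106 + (-268 + 4*(36 + 90))) = sqrt(106 + (-268 + 4*126)) = sqrt(106 + (-268 + 504)) = sqrt(106 + 236) = sqrt(342) = 3*sqrt(38)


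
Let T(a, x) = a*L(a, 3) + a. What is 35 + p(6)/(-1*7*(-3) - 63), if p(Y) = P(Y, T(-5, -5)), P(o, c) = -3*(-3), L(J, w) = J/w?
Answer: 487/14 ≈ 34.786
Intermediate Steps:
T(a, x) = a + a**2/3 (T(a, x) = a*(a/3) + a = a**2/3 + a = a + a**2/3)
P(o, c) = 9
p(Y) = 9
35 + p(6)/(-1*7*(-3) - 63) = 35 + 9/(-1*7*(-3) - 63) = 35 + 9/(-7*(-3) - 63) = 35 + 9/(21 - 63) = 35 + 9/(-42) = 35 - 1/42*9 = 35 - 3/14 = 487/14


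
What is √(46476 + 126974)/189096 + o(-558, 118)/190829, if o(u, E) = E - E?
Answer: 5*√6938/189096 ≈ 0.0022024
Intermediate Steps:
o(u, E) = 0
√(46476 + 126974)/189096 + o(-558, 118)/190829 = √(46476 + 126974)/189096 + 0/190829 = √173450*(1/189096) + 0*(1/190829) = (5*√6938)*(1/189096) + 0 = 5*√6938/189096 + 0 = 5*√6938/189096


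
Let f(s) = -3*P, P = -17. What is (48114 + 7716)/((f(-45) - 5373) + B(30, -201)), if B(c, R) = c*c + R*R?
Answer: 18610/11993 ≈ 1.5517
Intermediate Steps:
f(s) = 51 (f(s) = -3*(-17) = 51)
B(c, R) = R² + c² (B(c, R) = c² + R² = R² + c²)
(48114 + 7716)/((f(-45) - 5373) + B(30, -201)) = (48114 + 7716)/((51 - 5373) + ((-201)² + 30²)) = 55830/(-5322 + (40401 + 900)) = 55830/(-5322 + 41301) = 55830/35979 = 55830*(1/35979) = 18610/11993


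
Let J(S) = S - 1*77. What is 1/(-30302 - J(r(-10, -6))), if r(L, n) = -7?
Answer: -1/30218 ≈ -3.3093e-5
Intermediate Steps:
J(S) = -77 + S (J(S) = S - 77 = -77 + S)
1/(-30302 - J(r(-10, -6))) = 1/(-30302 - (-77 - 7)) = 1/(-30302 - 1*(-84)) = 1/(-30302 + 84) = 1/(-30218) = -1/30218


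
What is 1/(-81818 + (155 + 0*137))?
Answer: -1/81663 ≈ -1.2245e-5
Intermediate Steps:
1/(-81818 + (155 + 0*137)) = 1/(-81818 + (155 + 0)) = 1/(-81818 + 155) = 1/(-81663) = -1/81663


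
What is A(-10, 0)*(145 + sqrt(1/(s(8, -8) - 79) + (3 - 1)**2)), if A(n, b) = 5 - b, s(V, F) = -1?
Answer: 725 + sqrt(1595)/4 ≈ 734.98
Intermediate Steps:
A(-10, 0)*(145 + sqrt(1/(s(8, -8) - 79) + (3 - 1)**2)) = (5 - 1*0)*(145 + sqrt(1/(-1 - 79) + (3 - 1)**2)) = (5 + 0)*(145 + sqrt(1/(-80) + 2**2)) = 5*(145 + sqrt(-1/80 + 4)) = 5*(145 + sqrt(319/80)) = 5*(145 + sqrt(1595)/20) = 725 + sqrt(1595)/4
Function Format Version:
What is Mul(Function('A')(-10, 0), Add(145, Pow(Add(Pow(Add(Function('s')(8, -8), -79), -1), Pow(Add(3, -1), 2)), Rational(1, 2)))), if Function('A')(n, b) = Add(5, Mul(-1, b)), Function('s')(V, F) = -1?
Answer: Add(725, Mul(Rational(1, 4), Pow(1595, Rational(1, 2)))) ≈ 734.98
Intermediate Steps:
Mul(Function('A')(-10, 0), Add(145, Pow(Add(Pow(Add(Function('s')(8, -8), -79), -1), Pow(Add(3, -1), 2)), Rational(1, 2)))) = Mul(Add(5, Mul(-1, 0)), Add(145, Pow(Add(Pow(Add(-1, -79), -1), Pow(Add(3, -1), 2)), Rational(1, 2)))) = Mul(Add(5, 0), Add(145, Pow(Add(Pow(-80, -1), Pow(2, 2)), Rational(1, 2)))) = Mul(5, Add(145, Pow(Add(Rational(-1, 80), 4), Rational(1, 2)))) = Mul(5, Add(145, Pow(Rational(319, 80), Rational(1, 2)))) = Mul(5, Add(145, Mul(Rational(1, 20), Pow(1595, Rational(1, 2))))) = Add(725, Mul(Rational(1, 4), Pow(1595, Rational(1, 2))))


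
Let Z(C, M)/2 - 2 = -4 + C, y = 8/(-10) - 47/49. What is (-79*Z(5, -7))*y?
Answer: 204294/245 ≈ 833.85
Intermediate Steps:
y = -431/245 (y = 8*(-⅒) - 47*1/49 = -⅘ - 47/49 = -431/245 ≈ -1.7592)
Z(C, M) = -4 + 2*C (Z(C, M) = 4 + 2*(-4 + C) = 4 + (-8 + 2*C) = -4 + 2*C)
(-79*Z(5, -7))*y = -79*(-4 + 2*5)*(-431/245) = -79*(-4 + 10)*(-431/245) = -79*6*(-431/245) = -474*(-431/245) = 204294/245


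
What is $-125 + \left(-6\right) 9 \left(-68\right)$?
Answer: $3547$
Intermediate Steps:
$-125 + \left(-6\right) 9 \left(-68\right) = -125 - -3672 = -125 + 3672 = 3547$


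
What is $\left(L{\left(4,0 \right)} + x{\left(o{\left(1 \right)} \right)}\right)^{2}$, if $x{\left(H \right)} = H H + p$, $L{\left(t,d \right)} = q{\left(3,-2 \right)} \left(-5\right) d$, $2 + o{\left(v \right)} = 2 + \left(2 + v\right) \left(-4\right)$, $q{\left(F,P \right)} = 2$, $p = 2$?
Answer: $21316$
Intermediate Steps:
$o{\left(v \right)} = -8 - 4 v$ ($o{\left(v \right)} = -2 + \left(2 + \left(2 + v\right) \left(-4\right)\right) = -2 + \left(2 - \left(8 + 4 v\right)\right) = -2 - \left(6 + 4 v\right) = -8 - 4 v$)
$L{\left(t,d \right)} = - 10 d$ ($L{\left(t,d \right)} = 2 \left(-5\right) d = - 10 d$)
$x{\left(H \right)} = 2 + H^{2}$ ($x{\left(H \right)} = H H + 2 = H^{2} + 2 = 2 + H^{2}$)
$\left(L{\left(4,0 \right)} + x{\left(o{\left(1 \right)} \right)}\right)^{2} = \left(\left(-10\right) 0 + \left(2 + \left(-8 - 4\right)^{2}\right)\right)^{2} = \left(0 + \left(2 + \left(-8 - 4\right)^{2}\right)\right)^{2} = \left(0 + \left(2 + \left(-12\right)^{2}\right)\right)^{2} = \left(0 + \left(2 + 144\right)\right)^{2} = \left(0 + 146\right)^{2} = 146^{2} = 21316$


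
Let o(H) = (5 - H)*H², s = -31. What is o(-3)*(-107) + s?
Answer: -7735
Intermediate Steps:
o(H) = H²*(5 - H)
o(-3)*(-107) + s = ((-3)²*(5 - 1*(-3)))*(-107) - 31 = (9*(5 + 3))*(-107) - 31 = (9*8)*(-107) - 31 = 72*(-107) - 31 = -7704 - 31 = -7735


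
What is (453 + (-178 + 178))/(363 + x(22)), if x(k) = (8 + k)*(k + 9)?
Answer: 151/431 ≈ 0.35035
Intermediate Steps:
x(k) = (8 + k)*(9 + k)
(453 + (-178 + 178))/(363 + x(22)) = (453 + (-178 + 178))/(363 + (72 + 22² + 17*22)) = (453 + 0)/(363 + (72 + 484 + 374)) = 453/(363 + 930) = 453/1293 = 453*(1/1293) = 151/431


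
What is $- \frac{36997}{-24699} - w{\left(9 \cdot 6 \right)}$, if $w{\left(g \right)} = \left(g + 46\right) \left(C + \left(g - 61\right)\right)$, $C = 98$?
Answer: $- \frac{224723903}{24699} \approx -9098.5$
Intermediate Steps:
$w{\left(g \right)} = \left(37 + g\right) \left(46 + g\right)$ ($w{\left(g \right)} = \left(g + 46\right) \left(98 + \left(g - 61\right)\right) = \left(46 + g\right) \left(98 + \left(-61 + g\right)\right) = \left(46 + g\right) \left(37 + g\right) = \left(37 + g\right) \left(46 + g\right)$)
$- \frac{36997}{-24699} - w{\left(9 \cdot 6 \right)} = - \frac{36997}{-24699} - \left(1702 + \left(9 \cdot 6\right)^{2} + 83 \cdot 9 \cdot 6\right) = \left(-36997\right) \left(- \frac{1}{24699}\right) - \left(1702 + 54^{2} + 83 \cdot 54\right) = \frac{36997}{24699} - \left(1702 + 2916 + 4482\right) = \frac{36997}{24699} - 9100 = - \frac{224723903}{24699}$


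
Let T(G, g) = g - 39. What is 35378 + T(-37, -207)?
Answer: 35132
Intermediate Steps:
T(G, g) = -39 + g
35378 + T(-37, -207) = 35378 + (-39 - 207) = 35378 - 246 = 35132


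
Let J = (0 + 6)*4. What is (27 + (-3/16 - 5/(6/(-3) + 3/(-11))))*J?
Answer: 6963/10 ≈ 696.30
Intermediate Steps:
J = 24 (J = 6*4 = 24)
(27 + (-3/16 - 5/(6/(-3) + 3/(-11))))*J = (27 + (-3/16 - 5/(6/(-3) + 3/(-11))))*24 = (27 + (-3*1/16 - 5/(6*(-1/3) + 3*(-1/11))))*24 = (27 + (-3/16 - 5/(-2 - 3/11)))*24 = (27 + (-3/16 - 5/(-25/11)))*24 = (27 + (-3/16 - 5*(-11/25)))*24 = (27 + (-3/16 + 11/5))*24 = (27 + 161/80)*24 = (2321/80)*24 = 6963/10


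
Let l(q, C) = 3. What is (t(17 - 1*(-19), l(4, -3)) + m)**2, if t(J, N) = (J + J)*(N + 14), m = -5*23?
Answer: 1229881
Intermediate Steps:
m = -115
t(J, N) = 2*J*(14 + N) (t(J, N) = (2*J)*(14 + N) = 2*J*(14 + N))
(t(17 - 1*(-19), l(4, -3)) + m)**2 = (2*(17 - 1*(-19))*(14 + 3) - 115)**2 = (2*(17 + 19)*17 - 115)**2 = (2*36*17 - 115)**2 = (1224 - 115)**2 = 1109**2 = 1229881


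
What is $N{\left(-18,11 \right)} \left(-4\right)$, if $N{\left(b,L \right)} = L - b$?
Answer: $-116$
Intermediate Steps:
$N{\left(-18,11 \right)} \left(-4\right) = \left(11 - -18\right) \left(-4\right) = \left(11 + 18\right) \left(-4\right) = 29 \left(-4\right) = -116$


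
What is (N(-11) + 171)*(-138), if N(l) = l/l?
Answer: -23736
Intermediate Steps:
N(l) = 1
(N(-11) + 171)*(-138) = (1 + 171)*(-138) = 172*(-138) = -23736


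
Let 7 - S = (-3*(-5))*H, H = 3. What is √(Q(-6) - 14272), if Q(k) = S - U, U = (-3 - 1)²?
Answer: I*√14326 ≈ 119.69*I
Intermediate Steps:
U = 16 (U = (-4)² = 16)
S = -38 (S = 7 - (-3*(-5))*3 = 7 - 15*3 = 7 - 1*45 = 7 - 45 = -38)
Q(k) = -54 (Q(k) = -38 - 1*16 = -38 - 16 = -54)
√(Q(-6) - 14272) = √(-54 - 14272) = √(-14326) = I*√14326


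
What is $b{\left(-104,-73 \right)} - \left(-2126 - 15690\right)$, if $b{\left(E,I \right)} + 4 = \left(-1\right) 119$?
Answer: $17693$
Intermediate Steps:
$b{\left(E,I \right)} = -123$ ($b{\left(E,I \right)} = -4 - 119 = -123$)
$b{\left(-104,-73 \right)} - \left(-2126 - 15690\right) = -123 - \left(-2126 - 15690\right) = -123 - -17816 = -123 + 17816 = 17693$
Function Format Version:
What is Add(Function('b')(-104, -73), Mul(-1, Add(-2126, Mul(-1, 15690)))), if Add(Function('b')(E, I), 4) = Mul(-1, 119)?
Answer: 17693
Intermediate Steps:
Function('b')(E, I) = -123 (Function('b')(E, I) = Add(-4, Mul(-1, 119)) = Add(-4, -119) = -123)
Add(Function('b')(-104, -73), Mul(-1, Add(-2126, Mul(-1, 15690)))) = Add(-123, Mul(-1, Add(-2126, Mul(-1, 15690)))) = Add(-123, Mul(-1, Add(-2126, -15690))) = Add(-123, Mul(-1, -17816)) = Add(-123, 17816) = 17693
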